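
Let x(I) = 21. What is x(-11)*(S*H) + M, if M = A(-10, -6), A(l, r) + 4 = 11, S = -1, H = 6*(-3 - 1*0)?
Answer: 385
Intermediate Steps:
H = -18 (H = 6*(-3 + 0) = 6*(-3) = -18)
A(l, r) = 7 (A(l, r) = -4 + 11 = 7)
M = 7
x(-11)*(S*H) + M = 21*(-1*(-18)) + 7 = 21*18 + 7 = 378 + 7 = 385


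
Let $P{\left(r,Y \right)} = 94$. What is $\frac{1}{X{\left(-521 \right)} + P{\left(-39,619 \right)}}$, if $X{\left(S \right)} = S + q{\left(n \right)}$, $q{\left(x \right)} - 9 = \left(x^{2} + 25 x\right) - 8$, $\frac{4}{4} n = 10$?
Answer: $- \frac{1}{76} \approx -0.013158$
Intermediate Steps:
$n = 10$
$q{\left(x \right)} = 1 + x^{2} + 25 x$ ($q{\left(x \right)} = 9 - \left(8 - x^{2} - 25 x\right) = 9 + \left(-8 + x^{2} + 25 x\right) = 1 + x^{2} + 25 x$)
$X{\left(S \right)} = 351 + S$ ($X{\left(S \right)} = S + \left(1 + 10^{2} + 25 \cdot 10\right) = S + \left(1 + 100 + 250\right) = S + 351 = 351 + S$)
$\frac{1}{X{\left(-521 \right)} + P{\left(-39,619 \right)}} = \frac{1}{\left(351 - 521\right) + 94} = \frac{1}{-170 + 94} = \frac{1}{-76} = - \frac{1}{76}$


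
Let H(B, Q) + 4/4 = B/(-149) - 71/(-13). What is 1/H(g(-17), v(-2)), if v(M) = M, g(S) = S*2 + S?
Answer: 1937/9305 ≈ 0.20817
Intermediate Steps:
g(S) = 3*S (g(S) = 2*S + S = 3*S)
H(B, Q) = 58/13 - B/149 (H(B, Q) = -1 + (B/(-149) - 71/(-13)) = -1 + (B*(-1/149) - 71*(-1/13)) = -1 + (-B/149 + 71/13) = -1 + (71/13 - B/149) = 58/13 - B/149)
1/H(g(-17), v(-2)) = 1/(58/13 - 3*(-17)/149) = 1/(58/13 - 1/149*(-51)) = 1/(58/13 + 51/149) = 1/(9305/1937) = 1937/9305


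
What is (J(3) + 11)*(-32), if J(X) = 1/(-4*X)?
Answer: -1048/3 ≈ -349.33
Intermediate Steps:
J(X) = -1/(4*X)
(J(3) + 11)*(-32) = (-1/4/3 + 11)*(-32) = (-1/4*1/3 + 11)*(-32) = (-1/12 + 11)*(-32) = (131/12)*(-32) = -1048/3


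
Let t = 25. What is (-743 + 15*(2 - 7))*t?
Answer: -20450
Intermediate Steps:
(-743 + 15*(2 - 7))*t = (-743 + 15*(2 - 7))*25 = (-743 + 15*(-5))*25 = (-743 - 75)*25 = -818*25 = -20450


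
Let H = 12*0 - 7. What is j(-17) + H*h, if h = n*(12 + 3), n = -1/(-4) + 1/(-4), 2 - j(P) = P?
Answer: 19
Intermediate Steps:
j(P) = 2 - P
n = 0 (n = -1*(-¼) + 1*(-¼) = ¼ - ¼ = 0)
h = 0 (h = 0*(12 + 3) = 0*15 = 0)
H = -7 (H = 0 - 7 = -7)
j(-17) + H*h = (2 - 1*(-17)) - 7*0 = (2 + 17) + 0 = 19 + 0 = 19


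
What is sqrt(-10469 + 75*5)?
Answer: 7*I*sqrt(206) ≈ 100.47*I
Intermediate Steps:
sqrt(-10469 + 75*5) = sqrt(-10469 + 375) = sqrt(-10094) = 7*I*sqrt(206)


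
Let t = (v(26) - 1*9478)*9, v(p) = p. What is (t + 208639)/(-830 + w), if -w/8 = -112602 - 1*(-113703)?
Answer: -123571/9638 ≈ -12.821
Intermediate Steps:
w = -8808 (w = -8*(-112602 - 1*(-113703)) = -8*(-112602 + 113703) = -8*1101 = -8808)
t = -85068 (t = (26 - 1*9478)*9 = (26 - 9478)*9 = -9452*9 = -85068)
(t + 208639)/(-830 + w) = (-85068 + 208639)/(-830 - 8808) = 123571/(-9638) = 123571*(-1/9638) = -123571/9638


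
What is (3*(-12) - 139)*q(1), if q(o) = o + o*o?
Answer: -350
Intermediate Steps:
q(o) = o + o²
(3*(-12) - 139)*q(1) = (3*(-12) - 139)*(1*(1 + 1)) = (-36 - 139)*(1*2) = -175*2 = -350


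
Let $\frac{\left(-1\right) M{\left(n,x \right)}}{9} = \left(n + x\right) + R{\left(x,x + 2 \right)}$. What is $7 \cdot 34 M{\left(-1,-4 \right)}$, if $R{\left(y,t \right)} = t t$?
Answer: $2142$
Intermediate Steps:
$R{\left(y,t \right)} = t^{2}$
$M{\left(n,x \right)} = - 9 n - 9 x - 9 \left(2 + x\right)^{2}$ ($M{\left(n,x \right)} = - 9 \left(\left(n + x\right) + \left(x + 2\right)^{2}\right) = - 9 \left(\left(n + x\right) + \left(2 + x\right)^{2}\right) = - 9 \left(n + x + \left(2 + x\right)^{2}\right) = - 9 n - 9 x - 9 \left(2 + x\right)^{2}$)
$7 \cdot 34 M{\left(-1,-4 \right)} = 7 \cdot 34 \left(\left(-9\right) \left(-1\right) - -36 - 9 \left(2 - 4\right)^{2}\right) = 238 \left(9 + 36 - 9 \left(-2\right)^{2}\right) = 238 \left(9 + 36 - 36\right) = 238 \cdot 9 = 2142$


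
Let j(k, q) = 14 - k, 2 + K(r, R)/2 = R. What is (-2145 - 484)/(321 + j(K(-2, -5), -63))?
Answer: -2629/349 ≈ -7.5330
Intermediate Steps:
K(r, R) = -4 + 2*R
(-2145 - 484)/(321 + j(K(-2, -5), -63)) = (-2145 - 484)/(321 + (14 - (-4 + 2*(-5)))) = -2629/(321 + (14 - (-4 - 10))) = -2629/(321 + (14 - 1*(-14))) = -2629/(321 + (14 + 14)) = -2629/(321 + 28) = -2629/349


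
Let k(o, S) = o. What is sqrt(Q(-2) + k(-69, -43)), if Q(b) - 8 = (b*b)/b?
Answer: 3*I*sqrt(7) ≈ 7.9373*I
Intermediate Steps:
Q(b) = 8 + b (Q(b) = 8 + (b*b)/b = 8 + b**2/b = 8 + b)
sqrt(Q(-2) + k(-69, -43)) = sqrt((8 - 2) - 69) = sqrt(6 - 69) = sqrt(-63) = 3*I*sqrt(7)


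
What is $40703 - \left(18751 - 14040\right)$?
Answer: $35992$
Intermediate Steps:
$40703 - \left(18751 - 14040\right) = 40703 - 4711 = 35992$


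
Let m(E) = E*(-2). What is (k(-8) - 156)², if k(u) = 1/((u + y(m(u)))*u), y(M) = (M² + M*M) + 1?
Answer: 397203718081/16321600 ≈ 24336.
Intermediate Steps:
m(E) = -2*E
y(M) = 1 + 2*M² (y(M) = (M² + M²) + 1 = 2*M² + 1 = 1 + 2*M²)
k(u) = 1/(u*(1 + u + 8*u²)) (k(u) = 1/((u + (1 + 2*(-2*u)²))*u) = 1/((u + (1 + 2*(4*u²)))*u) = 1/((u + (1 + 8*u²))*u) = 1/((1 + u + 8*u²)*u) = 1/(u*(1 + u + 8*u²)))
(k(-8) - 156)² = (1/((-8)*(1 - 8 + 8*(-8)²)) - 156)² = (-1/(8*(1 - 8 + 8*64)) - 156)² = (-1/(8*(1 - 8 + 512)) - 156)² = (-⅛/505 - 156)² = (-⅛*1/505 - 156)² = (-1/4040 - 156)² = (-630241/4040)² = 397203718081/16321600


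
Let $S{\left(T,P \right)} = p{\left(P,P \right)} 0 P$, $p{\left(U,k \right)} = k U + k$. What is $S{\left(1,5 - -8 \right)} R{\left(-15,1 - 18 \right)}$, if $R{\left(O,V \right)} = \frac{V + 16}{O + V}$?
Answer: $0$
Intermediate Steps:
$p{\left(U,k \right)} = k + U k$ ($p{\left(U,k \right)} = U k + k = k + U k$)
$R{\left(O,V \right)} = \frac{16 + V}{O + V}$
$S{\left(T,P \right)} = 0$ ($S{\left(T,P \right)} = P \left(1 + P\right) 0 P = 0 P = 0$)
$S{\left(1,5 - -8 \right)} R{\left(-15,1 - 18 \right)} = 0 \frac{16 + \left(1 - 18\right)}{-15 + \left(1 - 18\right)} = 0 \frac{16 - 17}{-15 - 17} = 0 \frac{1}{-32} \left(-1\right) = 0 \left(\left(- \frac{1}{32}\right) \left(-1\right)\right) = 0 \cdot \frac{1}{32} = 0$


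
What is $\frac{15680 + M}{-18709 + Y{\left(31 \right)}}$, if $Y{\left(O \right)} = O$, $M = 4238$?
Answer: $- \frac{9959}{9339} \approx -1.0664$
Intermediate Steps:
$\frac{15680 + M}{-18709 + Y{\left(31 \right)}} = \frac{15680 + 4238}{-18709 + 31} = \frac{19918}{-18678} = 19918 \left(- \frac{1}{18678}\right) = - \frac{9959}{9339}$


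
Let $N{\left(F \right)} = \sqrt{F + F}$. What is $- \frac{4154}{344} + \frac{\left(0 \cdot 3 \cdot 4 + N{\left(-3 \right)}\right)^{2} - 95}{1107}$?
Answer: $- \frac{2316611}{190404} \approx -12.167$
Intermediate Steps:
$N{\left(F \right)} = \sqrt{2} \sqrt{F}$ ($N{\left(F \right)} = \sqrt{2 F} = \sqrt{2} \sqrt{F}$)
$- \frac{4154}{344} + \frac{\left(0 \cdot 3 \cdot 4 + N{\left(-3 \right)}\right)^{2} - 95}{1107} = - \frac{4154}{344} + \frac{\left(0 \cdot 3 \cdot 4 + \sqrt{2} \sqrt{-3}\right)^{2} - 95}{1107} = \left(-4154\right) \frac{1}{344} + \left(\left(0 \cdot 4 + \sqrt{2} i \sqrt{3}\right)^{2} - 95\right) \frac{1}{1107} = - \frac{2077}{172} + \left(\left(0 + i \sqrt{6}\right)^{2} - 95\right) \frac{1}{1107} = - \frac{2077}{172} + \left(\left(i \sqrt{6}\right)^{2} - 95\right) \frac{1}{1107} = - \frac{2077}{172} + \left(-6 - 95\right) \frac{1}{1107} = - \frac{2077}{172} - \frac{101}{1107} = - \frac{2316611}{190404}$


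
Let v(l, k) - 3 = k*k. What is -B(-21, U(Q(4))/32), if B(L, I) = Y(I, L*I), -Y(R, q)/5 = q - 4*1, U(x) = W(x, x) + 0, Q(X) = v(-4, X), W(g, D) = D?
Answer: -2635/32 ≈ -82.344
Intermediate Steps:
v(l, k) = 3 + k² (v(l, k) = 3 + k*k = 3 + k²)
Q(X) = 3 + X²
U(x) = x (U(x) = x + 0 = x)
Y(R, q) = 20 - 5*q (Y(R, q) = -5*(q - 4*1) = -5*(q - 4) = -5*(-4 + q) = 20 - 5*q)
B(L, I) = 20 - 5*I*L (B(L, I) = 20 - 5*L*I = 20 - 5*I*L)
-B(-21, U(Q(4))/32) = -(20 - 5*(3 + 4²)/32*(-21)) = -(20 - 5*(3 + 16)*(1/32)*(-21)) = -(20 - 5*19*(1/32)*(-21)) = -(20 - 5*19/32*(-21)) = -(20 + 1995/32) = -1*2635/32 = -2635/32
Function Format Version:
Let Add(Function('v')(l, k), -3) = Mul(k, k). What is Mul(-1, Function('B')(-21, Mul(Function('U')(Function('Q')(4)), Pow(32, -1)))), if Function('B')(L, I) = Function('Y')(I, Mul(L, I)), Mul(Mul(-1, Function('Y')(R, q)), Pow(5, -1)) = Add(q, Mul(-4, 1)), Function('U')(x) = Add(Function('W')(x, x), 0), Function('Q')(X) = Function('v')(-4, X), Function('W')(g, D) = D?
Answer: Rational(-2635, 32) ≈ -82.344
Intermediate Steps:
Function('v')(l, k) = Add(3, Pow(k, 2)) (Function('v')(l, k) = Add(3, Mul(k, k)) = Add(3, Pow(k, 2)))
Function('Q')(X) = Add(3, Pow(X, 2))
Function('U')(x) = x (Function('U')(x) = Add(x, 0) = x)
Function('Y')(R, q) = Add(20, Mul(-5, q)) (Function('Y')(R, q) = Mul(-5, Add(q, Mul(-4, 1))) = Mul(-5, Add(q, -4)) = Mul(-5, Add(-4, q)) = Add(20, Mul(-5, q)))
Function('B')(L, I) = Add(20, Mul(-5, I, L)) (Function('B')(L, I) = Add(20, Mul(-5, Mul(L, I))) = Add(20, Mul(-5, Mul(I, L))) = Add(20, Mul(-5, I, L)))
Mul(-1, Function('B')(-21, Mul(Function('U')(Function('Q')(4)), Pow(32, -1)))) = Mul(-1, Add(20, Mul(-5, Mul(Add(3, Pow(4, 2)), Pow(32, -1)), -21))) = Mul(-1, Add(20, Mul(-5, Mul(Add(3, 16), Rational(1, 32)), -21))) = Mul(-1, Add(20, Mul(-5, Mul(19, Rational(1, 32)), -21))) = Mul(-1, Add(20, Mul(-5, Rational(19, 32), -21))) = Mul(-1, Add(20, Rational(1995, 32))) = Mul(-1, Rational(2635, 32)) = Rational(-2635, 32)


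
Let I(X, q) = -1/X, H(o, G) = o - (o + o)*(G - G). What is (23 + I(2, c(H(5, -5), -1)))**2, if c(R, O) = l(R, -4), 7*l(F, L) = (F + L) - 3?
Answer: 2025/4 ≈ 506.25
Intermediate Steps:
H(o, G) = o (H(o, G) = o - 2*o*0 = o - 1*0 = o + 0 = o)
l(F, L) = -3/7 + F/7 + L/7 (l(F, L) = ((F + L) - 3)/7 = (-3 + F + L)/7 = -3/7 + F/7 + L/7)
c(R, O) = -1 + R/7 (c(R, O) = -3/7 + R/7 + (1/7)*(-4) = -3/7 + R/7 - 4/7 = -1 + R/7)
(23 + I(2, c(H(5, -5), -1)))**2 = (23 - 1/2)**2 = (45/2)**2 = 2025/4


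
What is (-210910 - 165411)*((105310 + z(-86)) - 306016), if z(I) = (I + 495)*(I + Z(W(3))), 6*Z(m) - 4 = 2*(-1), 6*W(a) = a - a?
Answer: 266145877151/3 ≈ 8.8715e+10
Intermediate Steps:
W(a) = 0 (W(a) = (a - a)/6 = (1/6)*0 = 0)
Z(m) = 1/3 (Z(m) = 2/3 + (2*(-1))/6 = 2/3 + (1/6)*(-2) = 2/3 - 1/3 = 1/3)
z(I) = (495 + I)*(1/3 + I) (z(I) = (I + 495)*(I + 1/3) = (495 + I)*(1/3 + I))
(-210910 - 165411)*((105310 + z(-86)) - 306016) = (-210910 - 165411)*((105310 + (165 + (-86)**2 + (1486/3)*(-86))) - 306016) = -376321*((105310 + (165 + 7396 - 127796/3)) - 306016) = -376321*((105310 - 105113/3) - 306016) = -376321*(210817/3 - 306016) = -376321*(-707231/3) = 266145877151/3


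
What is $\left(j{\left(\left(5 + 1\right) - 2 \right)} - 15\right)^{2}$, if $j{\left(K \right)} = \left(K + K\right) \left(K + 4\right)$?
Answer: $2401$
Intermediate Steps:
$j{\left(K \right)} = 2 K \left(4 + K\right)$
$\left(j{\left(\left(5 + 1\right) - 2 \right)} - 15\right)^{2} = \left(2 \left(\left(5 + 1\right) - 2\right) \left(4 + \left(\left(5 + 1\right) - 2\right)\right) - 15\right)^{2} = \left(2 \left(6 - 2\right) \left(4 + \left(6 - 2\right)\right) - 15\right)^{2} = \left(2 \cdot 4 \left(4 + 4\right) - 15\right)^{2} = \left(2 \cdot 4 \cdot 8 - 15\right)^{2} = \left(64 - 15\right)^{2} = 49^{2} = 2401$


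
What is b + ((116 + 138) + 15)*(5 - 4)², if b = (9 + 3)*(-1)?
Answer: 257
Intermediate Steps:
b = -12 (b = 12*(-1) = -12)
b + ((116 + 138) + 15)*(5 - 4)² = -12 + ((116 + 138) + 15)*(5 - 4)² = -12 + (254 + 15)*1² = -12 + 269*1 = -12 + 269 = 257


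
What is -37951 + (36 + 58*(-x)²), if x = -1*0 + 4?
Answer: -36987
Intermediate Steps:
x = 4 (x = 0 + 4 = 4)
-37951 + (36 + 58*(-x)²) = -37951 + (36 + 58*(-1*4)²) = -37951 + (36 + 58*(-4)²) = -37951 + (36 + 58*16) = -37951 + (36 + 928) = -37951 + 964 = -36987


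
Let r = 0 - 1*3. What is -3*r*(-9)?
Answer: -81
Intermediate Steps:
r = -3 (r = 0 - 3 = -3)
-3*r*(-9) = -3*(-3)*(-9) = 9*(-9) = -81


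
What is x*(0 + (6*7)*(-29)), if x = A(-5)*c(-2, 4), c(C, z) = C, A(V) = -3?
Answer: -7308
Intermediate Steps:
x = 6 (x = -3*(-2) = 6)
x*(0 + (6*7)*(-29)) = 6*(0 + (6*7)*(-29)) = 6*(0 + 42*(-29)) = 6*(0 - 1218) = 6*(-1218) = -7308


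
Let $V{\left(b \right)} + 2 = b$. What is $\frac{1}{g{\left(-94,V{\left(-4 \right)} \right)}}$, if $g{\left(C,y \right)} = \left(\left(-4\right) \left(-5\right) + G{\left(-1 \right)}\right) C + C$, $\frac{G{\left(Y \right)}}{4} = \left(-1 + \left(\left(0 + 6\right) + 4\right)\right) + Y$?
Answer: $- \frac{1}{4982} \approx -0.00020072$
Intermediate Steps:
$V{\left(b \right)} = -2 + b$
$G{\left(Y \right)} = 36 + 4 Y$ ($G{\left(Y \right)} = 4 \left(\left(-1 + \left(\left(0 + 6\right) + 4\right)\right) + Y\right) = 4 \left(\left(-1 + \left(6 + 4\right)\right) + Y\right) = 4 \left(\left(-1 + 10\right) + Y\right) = 4 \left(9 + Y\right) = 36 + 4 Y$)
$g{\left(C,y \right)} = 53 C$ ($g{\left(C,y \right)} = \left(\left(-4\right) \left(-5\right) + \left(36 + 4 \left(-1\right)\right)\right) C + C = \left(20 + \left(36 - 4\right)\right) C + C = \left(20 + 32\right) C + C = 52 C + C = 53 C$)
$\frac{1}{g{\left(-94,V{\left(-4 \right)} \right)}} = \frac{1}{53 \left(-94\right)} = \frac{1}{-4982} = - \frac{1}{4982}$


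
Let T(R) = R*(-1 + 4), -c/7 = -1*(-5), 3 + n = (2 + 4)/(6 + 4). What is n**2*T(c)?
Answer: -3024/5 ≈ -604.80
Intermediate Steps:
n = -12/5 (n = -3 + (2 + 4)/(6 + 4) = -3 + 6/10 = -3 + 6*(1/10) = -3 + 3/5 = -12/5 ≈ -2.4000)
c = -35 (c = -(-7)*(-5) = -7*5 = -35)
T(R) = 3*R (T(R) = R*3 = 3*R)
n**2*T(c) = (-12/5)**2*(3*(-35)) = (144/25)*(-105) = -3024/5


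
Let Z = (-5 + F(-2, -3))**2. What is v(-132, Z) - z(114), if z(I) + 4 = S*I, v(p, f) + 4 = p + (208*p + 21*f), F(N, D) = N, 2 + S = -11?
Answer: -25077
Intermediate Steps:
S = -13 (S = -2 - 11 = -13)
Z = 49 (Z = (-5 - 2)**2 = (-7)**2 = 49)
v(p, f) = -4 + 21*f + 209*p (v(p, f) = -4 + (p + (208*p + 21*f)) = -4 + (p + (21*f + 208*p)) = -4 + (21*f + 209*p) = -4 + 21*f + 209*p)
z(I) = -4 - 13*I
v(-132, Z) - z(114) = (-4 + 21*49 + 209*(-132)) - (-4 - 13*114) = (-4 + 1029 - 27588) - (-4 - 1482) = -26563 - 1*(-1486) = -26563 + 1486 = -25077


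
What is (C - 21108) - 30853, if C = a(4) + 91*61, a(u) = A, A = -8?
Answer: -46418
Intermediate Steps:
a(u) = -8
C = 5543 (C = -8 + 91*61 = -8 + 5551 = 5543)
(C - 21108) - 30853 = (5543 - 21108) - 30853 = -15565 - 30853 = -46418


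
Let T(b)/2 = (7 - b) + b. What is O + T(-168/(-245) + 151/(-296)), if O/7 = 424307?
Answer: 2970163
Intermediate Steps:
O = 2970149 (O = 7*424307 = 2970149)
T(b) = 14 (T(b) = 2*((7 - b) + b) = 2*7 = 14)
O + T(-168/(-245) + 151/(-296)) = 2970149 + 14 = 2970163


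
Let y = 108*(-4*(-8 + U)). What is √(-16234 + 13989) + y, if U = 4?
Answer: 1728 + I*√2245 ≈ 1728.0 + 47.381*I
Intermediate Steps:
y = 1728 (y = 108*(-4*(-8 + 4)) = 108*(-4*(-4)) = 108*16 = 1728)
√(-16234 + 13989) + y = √(-16234 + 13989) + 1728 = √(-2245) + 1728 = I*√2245 + 1728 = 1728 + I*√2245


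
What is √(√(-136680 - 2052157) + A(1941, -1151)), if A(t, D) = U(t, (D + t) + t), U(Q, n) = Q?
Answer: √(1941 + I*√2188837) ≈ 46.806 + 15.804*I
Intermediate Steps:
A(t, D) = t
√(√(-136680 - 2052157) + A(1941, -1151)) = √(√(-136680 - 2052157) + 1941) = √(√(-2188837) + 1941) = √(I*√2188837 + 1941) = √(1941 + I*√2188837)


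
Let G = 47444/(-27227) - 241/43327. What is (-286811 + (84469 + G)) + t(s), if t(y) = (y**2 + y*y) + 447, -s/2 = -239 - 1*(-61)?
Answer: 60841479771238/1179664229 ≈ 51575.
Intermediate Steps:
s = 356 (s = -2*(-239 - 1*(-61)) = -2*(-239 + 61) = -2*(-178) = 356)
t(y) = 447 + 2*y**2 (t(y) = (y**2 + y**2) + 447 = 2*y**2 + 447 = 447 + 2*y**2)
G = -2062167895/1179664229 (G = 47444*(-1/27227) - 241*1/43327 = -47444/27227 - 241/43327 = -2062167895/1179664229 ≈ -1.7481)
(-286811 + (84469 + G)) + t(s) = (-286811 + (84469 - 2062167895/1179664229)) + (447 + 2*356**2) = (-286811 + 99642995591506/1179664229) + (447 + 2*126736) = -238697681592213/1179664229 + (447 + 253472) = -238697681592213/1179664229 + 253919 = 60841479771238/1179664229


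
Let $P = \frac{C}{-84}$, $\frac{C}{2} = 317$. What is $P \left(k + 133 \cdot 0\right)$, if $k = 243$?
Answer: $- \frac{25677}{14} \approx -1834.1$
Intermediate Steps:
$C = 634$ ($C = 2 \cdot 317 = 634$)
$P = - \frac{317}{42}$ ($P = \frac{634}{-84} = 634 \left(- \frac{1}{84}\right) = - \frac{317}{42} \approx -7.5476$)
$P \left(k + 133 \cdot 0\right) = - \frac{317 \left(243 + 133 \cdot 0\right)}{42} = - \frac{317 \left(243 + 0\right)}{42} = \left(- \frac{317}{42}\right) 243 = - \frac{25677}{14}$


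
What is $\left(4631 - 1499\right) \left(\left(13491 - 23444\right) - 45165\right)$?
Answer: $-172629576$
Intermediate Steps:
$\left(4631 - 1499\right) \left(\left(13491 - 23444\right) - 45165\right) = 3132 \left(-9953 - 45165\right) = 3132 \left(-55118\right) = -172629576$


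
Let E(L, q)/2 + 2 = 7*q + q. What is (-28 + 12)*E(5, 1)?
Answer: -192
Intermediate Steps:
E(L, q) = -4 + 16*q (E(L, q) = -4 + 2*(7*q + q) = -4 + 2*(8*q) = -4 + 16*q)
(-28 + 12)*E(5, 1) = (-28 + 12)*(-4 + 16*1) = -16*(-4 + 16) = -16*12 = -192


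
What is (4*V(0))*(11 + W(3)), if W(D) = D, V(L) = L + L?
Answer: 0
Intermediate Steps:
V(L) = 2*L
(4*V(0))*(11 + W(3)) = (4*(2*0))*(11 + 3) = (4*0)*14 = 0*14 = 0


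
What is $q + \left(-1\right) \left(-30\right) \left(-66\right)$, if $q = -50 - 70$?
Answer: $-2100$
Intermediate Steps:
$q = -120$
$q + \left(-1\right) \left(-30\right) \left(-66\right) = -120 + \left(-1\right) \left(-30\right) \left(-66\right) = -120 + 30 \left(-66\right) = -120 - 1980 = -2100$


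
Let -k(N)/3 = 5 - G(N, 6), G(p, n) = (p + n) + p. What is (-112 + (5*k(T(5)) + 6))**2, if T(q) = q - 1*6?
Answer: 14641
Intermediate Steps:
T(q) = -6 + q (T(q) = q - 6 = -6 + q)
G(p, n) = n + 2*p (G(p, n) = (n + p) + p = n + 2*p)
k(N) = 3 + 6*N (k(N) = -3*(5 - (6 + 2*N)) = -3*(5 + (-6 - 2*N)) = -3*(-1 - 2*N) = 3 + 6*N)
(-112 + (5*k(T(5)) + 6))**2 = (-112 + (5*(3 + 6*(-6 + 5)) + 6))**2 = (-112 + (5*(3 + 6*(-1)) + 6))**2 = (-112 + (5*(3 - 6) + 6))**2 = (-112 + (5*(-3) + 6))**2 = (-112 + (-15 + 6))**2 = (-112 - 9)**2 = (-121)**2 = 14641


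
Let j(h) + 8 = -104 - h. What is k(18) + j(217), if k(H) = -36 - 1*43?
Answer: -408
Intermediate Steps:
j(h) = -112 - h (j(h) = -8 + (-104 - h) = -112 - h)
k(H) = -79 (k(H) = -36 - 43 = -79)
k(18) + j(217) = -79 + (-112 - 1*217) = -79 + (-112 - 217) = -79 - 329 = -408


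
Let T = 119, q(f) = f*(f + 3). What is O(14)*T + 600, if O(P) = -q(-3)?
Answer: 600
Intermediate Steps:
q(f) = f*(3 + f)
O(P) = 0 (O(P) = -(-3)*(3 - 3) = -(-3)*0 = -1*0 = 0)
O(14)*T + 600 = 0*119 + 600 = 0 + 600 = 600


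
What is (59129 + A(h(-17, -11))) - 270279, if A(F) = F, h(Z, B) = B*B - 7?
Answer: -211036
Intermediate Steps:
h(Z, B) = -7 + B² (h(Z, B) = B² - 7 = -7 + B²)
(59129 + A(h(-17, -11))) - 270279 = (59129 + (-7 + (-11)²)) - 270279 = (59129 + (-7 + 121)) - 270279 = (59129 + 114) - 270279 = 59243 - 270279 = -211036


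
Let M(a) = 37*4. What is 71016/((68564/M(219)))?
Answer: 2627592/17141 ≈ 153.29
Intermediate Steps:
M(a) = 148
71016/((68564/M(219))) = 71016/((68564/148)) = 71016/((68564*(1/148))) = 71016/(17141/37) = 71016*(37/17141) = 2627592/17141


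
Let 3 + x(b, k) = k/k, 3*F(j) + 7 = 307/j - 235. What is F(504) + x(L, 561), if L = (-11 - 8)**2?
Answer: -124685/1512 ≈ -82.464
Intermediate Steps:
L = 361 (L = (-19)**2 = 361)
F(j) = -242/3 + 307/(3*j) (F(j) = -7/3 + (307/j - 235)/3 = -7/3 + (-235 + 307/j)/3 = -7/3 + (-235/3 + 307/(3*j)) = -242/3 + 307/(3*j))
x(b, k) = -2 (x(b, k) = -3 + k/k = -3 + 1 = -2)
F(504) + x(L, 561) = (1/3)*(307 - 242*504)/504 - 2 = (1/3)*(1/504)*(307 - 121968) - 2 = (1/3)*(1/504)*(-121661) - 2 = -121661/1512 - 2 = -124685/1512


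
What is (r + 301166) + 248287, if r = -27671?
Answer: 521782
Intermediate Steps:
(r + 301166) + 248287 = (-27671 + 301166) + 248287 = 273495 + 248287 = 521782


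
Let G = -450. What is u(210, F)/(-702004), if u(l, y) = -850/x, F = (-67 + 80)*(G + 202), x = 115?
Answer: 85/8073046 ≈ 1.0529e-5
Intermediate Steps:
F = -3224 (F = (-67 + 80)*(-450 + 202) = 13*(-248) = -3224)
u(l, y) = -170/23 (u(l, y) = -850/115 = -850*1/115 = -170/23)
u(210, F)/(-702004) = -170/23/(-702004) = -170/23*(-1/702004) = 85/8073046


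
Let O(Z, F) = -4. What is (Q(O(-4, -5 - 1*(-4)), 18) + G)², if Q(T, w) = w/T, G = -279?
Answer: 321489/4 ≈ 80372.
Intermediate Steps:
(Q(O(-4, -5 - 1*(-4)), 18) + G)² = (18/(-4) - 279)² = (18*(-¼) - 279)² = (-9/2 - 279)² = (-567/2)² = 321489/4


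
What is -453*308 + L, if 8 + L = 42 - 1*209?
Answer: -139699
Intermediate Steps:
L = -175 (L = -8 + (42 - 1*209) = -8 + (42 - 209) = -8 - 167 = -175)
-453*308 + L = -453*308 - 175 = -139524 - 175 = -139699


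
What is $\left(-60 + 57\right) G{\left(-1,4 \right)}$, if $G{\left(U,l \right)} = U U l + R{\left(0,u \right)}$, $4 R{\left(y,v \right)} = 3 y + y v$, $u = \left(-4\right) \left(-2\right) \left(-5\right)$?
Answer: $-12$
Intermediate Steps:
$u = -40$ ($u = 8 \left(-5\right) = -40$)
$R{\left(y,v \right)} = \frac{3 y}{4} + \frac{v y}{4}$ ($R{\left(y,v \right)} = \frac{3 y + y v}{4} = \frac{3 y + v y}{4} = \frac{3 y}{4} + \frac{v y}{4}$)
$G{\left(U,l \right)} = l U^{2}$ ($G{\left(U,l \right)} = U U l + \frac{1}{4} \cdot 0 \left(3 - 40\right) = U^{2} l + \frac{1}{4} \cdot 0 \left(-37\right) = l U^{2} + 0 = l U^{2}$)
$\left(-60 + 57\right) G{\left(-1,4 \right)} = \left(-60 + 57\right) 4 \left(-1\right)^{2} = - 3 \cdot 4 \cdot 1 = \left(-3\right) 4 = -12$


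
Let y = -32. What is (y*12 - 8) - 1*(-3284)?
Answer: 2892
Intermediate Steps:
(y*12 - 8) - 1*(-3284) = (-32*12 - 8) - 1*(-3284) = (-384 - 8) + 3284 = -392 + 3284 = 2892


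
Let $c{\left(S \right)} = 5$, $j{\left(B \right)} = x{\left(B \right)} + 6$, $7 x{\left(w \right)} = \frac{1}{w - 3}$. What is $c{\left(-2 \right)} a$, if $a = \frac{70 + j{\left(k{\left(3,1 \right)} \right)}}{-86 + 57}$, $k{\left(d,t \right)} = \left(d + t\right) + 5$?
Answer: $- \frac{15965}{1218} \approx -13.108$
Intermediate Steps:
$x{\left(w \right)} = \frac{1}{7 \left(-3 + w\right)}$ ($x{\left(w \right)} = \frac{1}{7 \left(w - 3\right)} = \frac{1}{7 \left(-3 + w\right)}$)
$k{\left(d,t \right)} = 5 + d + t$
$j{\left(B \right)} = 6 + \frac{1}{7 \left(-3 + B\right)}$ ($j{\left(B \right)} = \frac{1}{7 \left(-3 + B\right)} + 6 = 6 + \frac{1}{7 \left(-3 + B\right)}$)
$a = - \frac{3193}{1218}$ ($a = \frac{70 + \frac{-125 + 42 \left(5 + 3 + 1\right)}{7 \left(-3 + \left(5 + 3 + 1\right)\right)}}{-86 + 57} = \frac{70 + \frac{-125 + 42 \cdot 9}{7 \left(-3 + 9\right)}}{-29} = \left(70 + \frac{-125 + 378}{7 \cdot 6}\right) \left(- \frac{1}{29}\right) = \left(70 + \frac{1}{7} \cdot \frac{1}{6} \cdot 253\right) \left(- \frac{1}{29}\right) = \left(70 + \frac{253}{42}\right) \left(- \frac{1}{29}\right) = \frac{3193}{42} \left(- \frac{1}{29}\right) = - \frac{3193}{1218} \approx -2.6215$)
$c{\left(-2 \right)} a = 5 \left(- \frac{3193}{1218}\right) = - \frac{15965}{1218}$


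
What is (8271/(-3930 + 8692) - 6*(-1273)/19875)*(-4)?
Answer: -133838854/15774125 ≈ -8.4847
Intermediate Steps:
(8271/(-3930 + 8692) - 6*(-1273)/19875)*(-4) = (8271/4762 + 7638*(1/19875))*(-4) = (8271*(1/4762) + 2546/6625)*(-4) = (8271/4762 + 2546/6625)*(-4) = (66919427/31548250)*(-4) = -133838854/15774125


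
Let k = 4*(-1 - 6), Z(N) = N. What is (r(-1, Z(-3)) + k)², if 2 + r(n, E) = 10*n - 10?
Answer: 2500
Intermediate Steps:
r(n, E) = -12 + 10*n (r(n, E) = -2 + (10*n - 10) = -2 + (-10 + 10*n) = -12 + 10*n)
k = -28 (k = 4*(-7) = -28)
(r(-1, Z(-3)) + k)² = ((-12 + 10*(-1)) - 28)² = ((-12 - 10) - 28)² = (-22 - 28)² = (-50)² = 2500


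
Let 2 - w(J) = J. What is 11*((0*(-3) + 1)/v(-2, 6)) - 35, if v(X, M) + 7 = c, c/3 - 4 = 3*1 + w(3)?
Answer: -34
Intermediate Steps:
w(J) = 2 - J
c = 18 (c = 12 + 3*(3*1 + (2 - 1*3)) = 12 + 3*(3 + (2 - 3)) = 12 + 3*(3 - 1) = 12 + 3*2 = 12 + 6 = 18)
v(X, M) = 11 (v(X, M) = -7 + 18 = 11)
11*((0*(-3) + 1)/v(-2, 6)) - 35 = 11*((0*(-3) + 1)/11) - 35 = 11*((0 + 1)*(1/11)) - 35 = 11*(1*(1/11)) - 35 = 11*(1/11) - 35 = 1 - 35 = -34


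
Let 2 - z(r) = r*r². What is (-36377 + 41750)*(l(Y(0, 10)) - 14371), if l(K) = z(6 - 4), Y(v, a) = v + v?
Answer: -77247621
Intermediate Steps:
Y(v, a) = 2*v
z(r) = 2 - r³ (z(r) = 2 - r*r² = 2 - r³)
l(K) = -6 (l(K) = 2 - (6 - 4)³ = 2 - 1*2³ = 2 - 1*8 = 2 - 8 = -6)
(-36377 + 41750)*(l(Y(0, 10)) - 14371) = (-36377 + 41750)*(-6 - 14371) = 5373*(-14377) = -77247621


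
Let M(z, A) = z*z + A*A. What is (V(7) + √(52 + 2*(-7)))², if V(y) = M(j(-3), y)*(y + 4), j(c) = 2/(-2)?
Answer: (550 + √38)² ≈ 3.0932e+5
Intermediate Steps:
j(c) = -1 (j(c) = 2*(-½) = -1)
M(z, A) = A² + z² (M(z, A) = z² + A² = A² + z²)
V(y) = (1 + y²)*(4 + y) (V(y) = (y² + (-1)²)*(y + 4) = (y² + 1)*(4 + y) = (1 + y²)*(4 + y))
(V(7) + √(52 + 2*(-7)))² = ((1 + 7²)*(4 + 7) + √(52 + 2*(-7)))² = ((1 + 49)*11 + √(52 - 14))² = (50*11 + √38)² = (550 + √38)²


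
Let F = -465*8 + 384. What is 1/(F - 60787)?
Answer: -1/64123 ≈ -1.5595e-5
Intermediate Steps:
F = -3336 (F = -3720 + 384 = -3336)
1/(F - 60787) = 1/(-3336 - 60787) = 1/(-64123) = -1/64123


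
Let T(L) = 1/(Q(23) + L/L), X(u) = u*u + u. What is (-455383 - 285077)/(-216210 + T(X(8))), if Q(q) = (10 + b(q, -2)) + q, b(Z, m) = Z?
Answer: 6029460/1760567 ≈ 3.4247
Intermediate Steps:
X(u) = u + u**2 (X(u) = u**2 + u = u + u**2)
Q(q) = 10 + 2*q (Q(q) = (10 + q) + q = 10 + 2*q)
T(L) = 1/57 (T(L) = 1/((10 + 2*23) + L/L) = 1/((10 + 46) + 1) = 1/(56 + 1) = 1/57)
(-455383 - 285077)/(-216210 + T(X(8))) = (-455383 - 285077)/(-216210 + 1/57) = -740460/(-12323969/57) = -740460*(-57/12323969) = 6029460/1760567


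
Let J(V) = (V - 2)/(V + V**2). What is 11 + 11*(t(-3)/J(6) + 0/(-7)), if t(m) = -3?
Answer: -671/2 ≈ -335.50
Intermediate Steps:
J(V) = (-2 + V)/(V + V**2)
11 + 11*(t(-3)/J(6) + 0/(-7)) = 11 + 11*(-3*6*(1 + 6)/(-2 + 6) + 0/(-7)) = 11 + 11*(-3/((1/6)*4/7) + 0*(-1/7)) = 11 + 11*(-3/((1/6)*(1/7)*4) + 0) = 11 + 11*(-3/2/21 + 0) = 11 + 11*(-3*21/2 + 0) = 11 + 11*(-63/2 + 0) = 11 + 11*(-63/2) = 11 - 693/2 = -671/2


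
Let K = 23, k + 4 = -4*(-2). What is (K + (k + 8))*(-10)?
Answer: -350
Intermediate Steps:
k = 4 (k = -4 - 4*(-2) = -4 + 8 = 4)
(K + (k + 8))*(-10) = (23 + (4 + 8))*(-10) = (23 + 12)*(-10) = 35*(-10) = -350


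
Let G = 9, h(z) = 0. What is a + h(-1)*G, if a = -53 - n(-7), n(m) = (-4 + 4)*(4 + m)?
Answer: -53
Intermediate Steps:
n(m) = 0 (n(m) = 0*(4 + m) = 0)
a = -53 (a = -53 - 1*0 = -53 + 0 = -53)
a + h(-1)*G = -53 + 0*9 = -53 + 0 = -53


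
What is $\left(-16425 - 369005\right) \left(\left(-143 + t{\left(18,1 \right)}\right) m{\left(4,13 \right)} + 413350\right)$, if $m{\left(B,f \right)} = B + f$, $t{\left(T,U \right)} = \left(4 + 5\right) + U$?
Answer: $-158446033270$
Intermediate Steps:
$t{\left(T,U \right)} = 9 + U$
$\left(-16425 - 369005\right) \left(\left(-143 + t{\left(18,1 \right)}\right) m{\left(4,13 \right)} + 413350\right) = \left(-16425 - 369005\right) \left(\left(-143 + \left(9 + 1\right)\right) \left(4 + 13\right) + 413350\right) = - 385430 \left(\left(-143 + 10\right) 17 + 413350\right) = - 385430 \left(\left(-133\right) 17 + 413350\right) = - 385430 \left(-2261 + 413350\right) = \left(-385430\right) 411089 = -158446033270$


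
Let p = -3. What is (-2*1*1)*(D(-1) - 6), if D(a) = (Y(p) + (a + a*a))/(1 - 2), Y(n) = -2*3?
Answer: 0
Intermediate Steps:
Y(n) = -6
D(a) = 6 - a - a² (D(a) = (-6 + (a + a*a))/(1 - 2) = (-6 + (a + a²))/(-1) = (-6 + a + a²)*(-1) = 6 - a - a²)
(-2*1*1)*(D(-1) - 6) = (-2*1*1)*((6 - 1*(-1) - 1*(-1)²) - 6) = (-2*1)*((6 + 1 - 1*1) - 6) = -2*((6 + 1 - 1) - 6) = -2*(6 - 6) = -2*0 = 0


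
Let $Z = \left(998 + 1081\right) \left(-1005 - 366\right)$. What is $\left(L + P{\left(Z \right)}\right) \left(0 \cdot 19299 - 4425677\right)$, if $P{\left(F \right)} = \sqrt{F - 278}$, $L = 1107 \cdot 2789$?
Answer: $-13663936960371 - 4425677 i \sqrt{2850587} \approx -1.3664 \cdot 10^{13} - 7.4722 \cdot 10^{9} i$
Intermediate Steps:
$Z = -2850309$ ($Z = 2079 \left(-1371\right) = -2850309$)
$L = 3087423$
$P{\left(F \right)} = \sqrt{-278 + F}$
$\left(L + P{\left(Z \right)}\right) \left(0 \cdot 19299 - 4425677\right) = \left(3087423 + \sqrt{-278 - 2850309}\right) \left(0 \cdot 19299 - 4425677\right) = \left(3087423 + \sqrt{-2850587}\right) \left(0 - 4425677\right) = \left(3087423 + i \sqrt{2850587}\right) \left(-4425677\right) = -13663936960371 - 4425677 i \sqrt{2850587}$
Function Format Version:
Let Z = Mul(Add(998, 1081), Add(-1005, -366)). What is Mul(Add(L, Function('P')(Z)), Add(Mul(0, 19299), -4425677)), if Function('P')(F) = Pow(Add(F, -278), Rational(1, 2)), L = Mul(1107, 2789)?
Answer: Add(-13663936960371, Mul(-4425677, I, Pow(2850587, Rational(1, 2)))) ≈ Add(-1.3664e+13, Mul(-7.4722e+9, I))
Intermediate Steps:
Z = -2850309 (Z = Mul(2079, -1371) = -2850309)
L = 3087423
Function('P')(F) = Pow(Add(-278, F), Rational(1, 2))
Mul(Add(L, Function('P')(Z)), Add(Mul(0, 19299), -4425677)) = Mul(Add(3087423, Pow(Add(-278, -2850309), Rational(1, 2))), Add(Mul(0, 19299), -4425677)) = Mul(Add(3087423, Pow(-2850587, Rational(1, 2))), Add(0, -4425677)) = Mul(Add(3087423, Mul(I, Pow(2850587, Rational(1, 2)))), -4425677) = Add(-13663936960371, Mul(-4425677, I, Pow(2850587, Rational(1, 2))))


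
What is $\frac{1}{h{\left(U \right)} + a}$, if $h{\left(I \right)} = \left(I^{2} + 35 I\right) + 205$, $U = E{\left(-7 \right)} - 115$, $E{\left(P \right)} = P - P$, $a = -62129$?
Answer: $- \frac{1}{52724} \approx -1.8967 \cdot 10^{-5}$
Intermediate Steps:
$E{\left(P \right)} = 0$
$U = -115$ ($U = 0 - 115 = -115$)
$h{\left(I \right)} = 205 + I^{2} + 35 I$
$\frac{1}{h{\left(U \right)} + a} = \frac{1}{\left(205 + \left(-115\right)^{2} + 35 \left(-115\right)\right) - 62129} = \frac{1}{\left(205 + 13225 - 4025\right) - 62129} = \frac{1}{9405 - 62129} = \frac{1}{-52724} = - \frac{1}{52724}$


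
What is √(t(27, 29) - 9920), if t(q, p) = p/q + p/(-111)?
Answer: 2*I*√274982187/333 ≈ 99.595*I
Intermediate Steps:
t(q, p) = -p/111 + p/q (t(q, p) = p/q + p*(-1/111) = p/q - p/111 = -p/111 + p/q)
√(t(27, 29) - 9920) = √((-1/111*29 + 29/27) - 9920) = √((-29/111 + 29*(1/27)) - 9920) = √((-29/111 + 29/27) - 9920) = √(812/999 - 9920) = √(-9909268/999) = 2*I*√274982187/333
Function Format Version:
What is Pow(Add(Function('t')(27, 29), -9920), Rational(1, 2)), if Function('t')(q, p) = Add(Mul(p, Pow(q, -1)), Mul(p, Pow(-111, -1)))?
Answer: Mul(Rational(2, 333), I, Pow(274982187, Rational(1, 2))) ≈ Mul(99.595, I)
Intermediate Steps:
Function('t')(q, p) = Add(Mul(Rational(-1, 111), p), Mul(p, Pow(q, -1))) (Function('t')(q, p) = Add(Mul(p, Pow(q, -1)), Mul(p, Rational(-1, 111))) = Add(Mul(p, Pow(q, -1)), Mul(Rational(-1, 111), p)) = Add(Mul(Rational(-1, 111), p), Mul(p, Pow(q, -1))))
Pow(Add(Function('t')(27, 29), -9920), Rational(1, 2)) = Pow(Add(Add(Mul(Rational(-1, 111), 29), Mul(29, Pow(27, -1))), -9920), Rational(1, 2)) = Pow(Add(Add(Rational(-29, 111), Mul(29, Rational(1, 27))), -9920), Rational(1, 2)) = Pow(Add(Add(Rational(-29, 111), Rational(29, 27)), -9920), Rational(1, 2)) = Pow(Add(Rational(812, 999), -9920), Rational(1, 2)) = Pow(Rational(-9909268, 999), Rational(1, 2)) = Mul(Rational(2, 333), I, Pow(274982187, Rational(1, 2)))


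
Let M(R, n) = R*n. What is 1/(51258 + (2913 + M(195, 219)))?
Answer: 1/96876 ≈ 1.0322e-5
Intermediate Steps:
1/(51258 + (2913 + M(195, 219))) = 1/(51258 + (2913 + 195*219)) = 1/(51258 + (2913 + 42705)) = 1/(51258 + 45618) = 1/96876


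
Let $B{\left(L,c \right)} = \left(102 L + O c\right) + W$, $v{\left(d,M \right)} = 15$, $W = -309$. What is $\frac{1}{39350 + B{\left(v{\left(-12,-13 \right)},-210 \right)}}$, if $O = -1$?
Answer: $\frac{1}{40781} \approx 2.4521 \cdot 10^{-5}$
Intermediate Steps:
$B{\left(L,c \right)} = -309 - c + 102 L$ ($B{\left(L,c \right)} = \left(102 L - c\right) - 309 = \left(- c + 102 L\right) - 309 = -309 - c + 102 L$)
$\frac{1}{39350 + B{\left(v{\left(-12,-13 \right)},-210 \right)}} = \frac{1}{39350 - -1431} = \frac{1}{39350 + \left(-309 + 210 + 1530\right)} = \frac{1}{39350 + 1431} = \frac{1}{40781}$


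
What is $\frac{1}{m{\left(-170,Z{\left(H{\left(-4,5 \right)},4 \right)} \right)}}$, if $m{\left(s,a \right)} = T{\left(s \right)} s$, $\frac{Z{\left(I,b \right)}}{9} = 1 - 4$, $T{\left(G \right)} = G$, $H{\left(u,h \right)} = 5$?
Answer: $\frac{1}{28900} \approx 3.4602 \cdot 10^{-5}$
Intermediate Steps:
$Z{\left(I,b \right)} = -27$ ($Z{\left(I,b \right)} = 9 \left(1 - 4\right) = 9 \left(-3\right) = -27$)
$m{\left(s,a \right)} = s^{2}$ ($m{\left(s,a \right)} = s s = s^{2}$)
$\frac{1}{m{\left(-170,Z{\left(H{\left(-4,5 \right)},4 \right)} \right)}} = \frac{1}{\left(-170\right)^{2}} = \frac{1}{28900}$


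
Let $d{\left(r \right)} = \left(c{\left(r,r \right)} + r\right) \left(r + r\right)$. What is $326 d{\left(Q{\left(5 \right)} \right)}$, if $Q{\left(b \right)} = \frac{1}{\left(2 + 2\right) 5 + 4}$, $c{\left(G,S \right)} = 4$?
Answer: $\frac{15811}{144} \approx 109.8$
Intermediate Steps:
$Q{\left(b \right)} = \frac{1}{24}$ ($Q{\left(b \right)} = \frac{1}{4 \cdot 5 + 4} = \frac{1}{20 + 4} = \frac{1}{24}$)
$d{\left(r \right)} = 2 r \left(4 + r\right)$ ($d{\left(r \right)} = \left(4 + r\right) \left(r + r\right) = \left(4 + r\right) 2 r = 2 r \left(4 + r\right)$)
$326 d{\left(Q{\left(5 \right)} \right)} = 326 \cdot 2 \cdot \frac{1}{24} \left(4 + \frac{1}{24}\right) = 326 \cdot 2 \cdot \frac{1}{24} \cdot \frac{97}{24} = 326 \cdot \frac{97}{288} = \frac{15811}{144}$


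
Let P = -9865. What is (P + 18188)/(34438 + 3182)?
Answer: 8323/37620 ≈ 0.22124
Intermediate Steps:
(P + 18188)/(34438 + 3182) = (-9865 + 18188)/(34438 + 3182) = 8323/37620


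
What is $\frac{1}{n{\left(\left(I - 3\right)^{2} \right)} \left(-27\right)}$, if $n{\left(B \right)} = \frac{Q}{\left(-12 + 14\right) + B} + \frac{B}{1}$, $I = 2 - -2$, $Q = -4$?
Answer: $\frac{1}{9} \approx 0.11111$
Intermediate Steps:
$I = 4$ ($I = 2 + 2 = 4$)
$n{\left(B \right)} = B - \frac{4}{2 + B}$ ($n{\left(B \right)} = - \frac{4}{\left(-12 + 14\right) + B} + \frac{B}{1} = - \frac{4}{2 + B} + B 1 = - \frac{4}{2 + B} + B = B - \frac{4}{2 + B}$)
$\frac{1}{n{\left(\left(I - 3\right)^{2} \right)} \left(-27\right)} = \frac{1}{\frac{-4 + \left(\left(4 - 3\right)^{2}\right)^{2} + 2 \left(4 - 3\right)^{2}}{2 + \left(4 - 3\right)^{2}} \left(-27\right)} = \frac{1}{\frac{-4 + \left(1^{2}\right)^{2} + 2 \cdot 1^{2}}{2 + 1^{2}} \left(-27\right)} = \frac{1}{\frac{-4 + 1^{2} + 2 \cdot 1}{2 + 1} \left(-27\right)} = \frac{1}{\frac{-4 + 1 + 2}{3} \left(-27\right)} = \frac{1}{\frac{1}{3} \left(-1\right) \left(-27\right)} = \frac{1}{\left(- \frac{1}{3}\right) \left(-27\right)} = \frac{1}{9}$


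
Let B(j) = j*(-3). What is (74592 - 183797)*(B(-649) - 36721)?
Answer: 3797494670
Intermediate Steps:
B(j) = -3*j
(74592 - 183797)*(B(-649) - 36721) = (74592 - 183797)*(-3*(-649) - 36721) = -109205*(1947 - 36721) = -109205*(-34774) = 3797494670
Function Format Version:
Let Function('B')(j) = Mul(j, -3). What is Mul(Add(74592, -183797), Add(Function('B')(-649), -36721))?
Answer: 3797494670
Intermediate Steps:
Function('B')(j) = Mul(-3, j)
Mul(Add(74592, -183797), Add(Function('B')(-649), -36721)) = Mul(Add(74592, -183797), Add(Mul(-3, -649), -36721)) = Mul(-109205, Add(1947, -36721)) = Mul(-109205, -34774) = 3797494670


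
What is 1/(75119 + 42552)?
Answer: 1/117671 ≈ 8.4983e-6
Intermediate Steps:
1/(75119 + 42552) = 1/117671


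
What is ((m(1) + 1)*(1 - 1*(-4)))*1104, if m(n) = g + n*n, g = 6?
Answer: 44160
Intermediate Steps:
m(n) = 6 + n² (m(n) = 6 + n*n = 6 + n²)
((m(1) + 1)*(1 - 1*(-4)))*1104 = (((6 + 1²) + 1)*(1 - 1*(-4)))*1104 = (((6 + 1) + 1)*(1 + 4))*1104 = ((7 + 1)*5)*1104 = (8*5)*1104 = 40*1104 = 44160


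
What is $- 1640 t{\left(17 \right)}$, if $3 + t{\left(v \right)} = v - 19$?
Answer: $8200$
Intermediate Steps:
$t{\left(v \right)} = -22 + v$ ($t{\left(v \right)} = -3 + \left(v - 19\right) = -3 + \left(-19 + v\right) = -22 + v$)
$- 1640 t{\left(17 \right)} = - 1640 \left(-22 + 17\right) = \left(-1640\right) \left(-5\right) = 8200$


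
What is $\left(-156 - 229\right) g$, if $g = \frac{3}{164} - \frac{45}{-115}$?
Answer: $- \frac{594825}{3772} \approx -157.69$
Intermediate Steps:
$g = \frac{1545}{3772}$ ($g = 3 \cdot \frac{1}{164} - - \frac{9}{23} = \frac{3}{164} + \frac{9}{23} = \frac{1545}{3772} \approx 0.4096$)
$\left(-156 - 229\right) g = \left(-156 - 229\right) \frac{1545}{3772} = \left(-385\right) \frac{1545}{3772} = - \frac{594825}{3772}$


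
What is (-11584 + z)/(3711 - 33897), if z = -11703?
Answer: 23287/30186 ≈ 0.77145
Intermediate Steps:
(-11584 + z)/(3711 - 33897) = (-11584 - 11703)/(3711 - 33897) = -23287/(-30186) = -23287*(-1/30186) = 23287/30186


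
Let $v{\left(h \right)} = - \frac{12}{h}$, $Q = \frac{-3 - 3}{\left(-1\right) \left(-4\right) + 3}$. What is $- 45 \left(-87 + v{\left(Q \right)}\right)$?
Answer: $3285$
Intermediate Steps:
$Q = - \frac{6}{7}$ ($Q = - \frac{6}{4 + 3} = - \frac{6}{7} \approx -0.85714$)
$- 45 \left(-87 + v{\left(Q \right)}\right) = - 45 \left(-87 - \frac{12}{- \frac{6}{7}}\right) = - 45 \left(-87 - -14\right) = - 45 \left(-87 + 14\right) = \left(-45\right) \left(-73\right) = 3285$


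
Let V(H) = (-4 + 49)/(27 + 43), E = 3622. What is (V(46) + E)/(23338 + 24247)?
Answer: 50717/666190 ≈ 0.076130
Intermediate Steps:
V(H) = 9/14 (V(H) = 45/70 = 45*(1/70) = 9/14)
(V(46) + E)/(23338 + 24247) = (9/14 + 3622)/(23338 + 24247) = (50717/14)/47585 = (50717/14)*(1/47585) = 50717/666190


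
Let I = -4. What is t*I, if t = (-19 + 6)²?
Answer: -676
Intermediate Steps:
t = 169 (t = (-13)² = 169)
t*I = 169*(-4) = -676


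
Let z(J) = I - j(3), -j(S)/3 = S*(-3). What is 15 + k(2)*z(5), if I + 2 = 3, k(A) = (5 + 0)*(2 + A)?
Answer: -505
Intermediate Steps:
k(A) = 10 + 5*A (k(A) = 5*(2 + A) = 10 + 5*A)
I = 1 (I = -2 + 3 = 1)
j(S) = 9*S (j(S) = -3*S*(-3) = -(-9)*S = 9*S)
z(J) = -26 (z(J) = 1 - 9*3 = 1 - 1*27 = 1 - 27 = -26)
15 + k(2)*z(5) = 15 + (10 + 5*2)*(-26) = 15 + (10 + 10)*(-26) = 15 + 20*(-26) = 15 - 520 = -505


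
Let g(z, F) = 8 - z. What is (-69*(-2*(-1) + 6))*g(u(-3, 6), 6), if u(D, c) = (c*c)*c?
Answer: 114816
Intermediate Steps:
u(D, c) = c³ (u(D, c) = c²*c = c³)
(-69*(-2*(-1) + 6))*g(u(-3, 6), 6) = (-69*(-2*(-1) + 6))*(8 - 1*6³) = (-69*(2 + 6))*(8 - 1*216) = (-69*8)*(8 - 216) = -552*(-208) = 114816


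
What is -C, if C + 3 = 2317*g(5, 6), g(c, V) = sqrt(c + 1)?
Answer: 3 - 2317*sqrt(6) ≈ -5672.5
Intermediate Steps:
g(c, V) = sqrt(1 + c)
C = -3 + 2317*sqrt(6) (C = -3 + 2317*sqrt(1 + 5) = -3 + 2317*sqrt(6) ≈ 5672.5)
-C = -(-3 + 2317*sqrt(6)) = 3 - 2317*sqrt(6)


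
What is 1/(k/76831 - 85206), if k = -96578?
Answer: -76831/6546558764 ≈ -1.1736e-5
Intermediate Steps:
1/(k/76831 - 85206) = 1/(-96578/76831 - 85206) = 1/(-6546558764/76831) = -76831/6546558764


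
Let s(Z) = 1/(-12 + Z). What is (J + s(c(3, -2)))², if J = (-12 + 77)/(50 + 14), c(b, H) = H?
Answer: 178929/200704 ≈ 0.89151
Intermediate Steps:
J = 65/64 ≈ 1.0156
(J + s(c(3, -2)))² = (65/64 + 1/(-12 - 2))² = (65/64 + 1/(-14))² = (65/64 - 1/14)² = (423/448)² = 178929/200704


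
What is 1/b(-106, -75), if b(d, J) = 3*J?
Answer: -1/225 ≈ -0.0044444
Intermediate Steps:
1/b(-106, -75) = 1/(3*(-75)) = 1/(-225) = -1/225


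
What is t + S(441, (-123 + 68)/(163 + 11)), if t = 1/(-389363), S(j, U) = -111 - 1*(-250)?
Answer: 54121456/389363 ≈ 139.00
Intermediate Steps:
S(j, U) = 139 (S(j, U) = -111 + 250 = 139)
t = -1/389363 ≈ -2.5683e-6
t + S(441, (-123 + 68)/(163 + 11)) = -1/389363 + 139 = 54121456/389363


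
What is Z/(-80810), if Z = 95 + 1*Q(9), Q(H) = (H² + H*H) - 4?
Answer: -253/80810 ≈ -0.0031308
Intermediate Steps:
Q(H) = -4 + 2*H² (Q(H) = (H² + H²) - 4 = 2*H² - 4 = -4 + 2*H²)
Z = 253 (Z = 95 + 1*(-4 + 2*9²) = 95 + 1*(-4 + 2*81) = 95 + 1*(-4 + 162) = 95 + 1*158 = 95 + 158 = 253)
Z/(-80810) = 253/(-80810) = 253*(-1/80810) = -253/80810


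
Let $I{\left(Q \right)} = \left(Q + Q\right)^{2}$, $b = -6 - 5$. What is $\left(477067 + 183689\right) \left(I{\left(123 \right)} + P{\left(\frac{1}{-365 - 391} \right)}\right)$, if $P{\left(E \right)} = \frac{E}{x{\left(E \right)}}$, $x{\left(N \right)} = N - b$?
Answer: $\frac{332486167787484}{8315} \approx 3.9986 \cdot 10^{10}$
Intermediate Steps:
$b = -11$ ($b = -6 - 5 = -11$)
$x{\left(N \right)} = 11 + N$ ($x{\left(N \right)} = N - -11 = N + 11 = 11 + N$)
$I{\left(Q \right)} = 4 Q^{2}$ ($I{\left(Q \right)} = \left(2 Q\right)^{2} = 4 Q^{2}$)
$P{\left(E \right)} = \frac{E}{11 + E}$
$\left(477067 + 183689\right) \left(I{\left(123 \right)} + P{\left(\frac{1}{-365 - 391} \right)}\right) = \left(477067 + 183689\right) \left(4 \cdot 123^{2} + \frac{1}{\left(-365 - 391\right) \left(11 + \frac{1}{-365 - 391}\right)}\right) = 660756 \left(4 \cdot 15129 + \frac{1}{\left(-756\right) \left(11 + \frac{1}{-756}\right)}\right) = 660756 \left(60516 - \frac{1}{756 \left(11 - \frac{1}{756}\right)}\right) = 660756 \left(60516 - \frac{1}{756 \cdot \frac{8315}{756}}\right) = 660756 \left(60516 - \frac{1}{8315}\right) = 660756 \cdot \frac{503190539}{8315} = \frac{332486167787484}{8315}$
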